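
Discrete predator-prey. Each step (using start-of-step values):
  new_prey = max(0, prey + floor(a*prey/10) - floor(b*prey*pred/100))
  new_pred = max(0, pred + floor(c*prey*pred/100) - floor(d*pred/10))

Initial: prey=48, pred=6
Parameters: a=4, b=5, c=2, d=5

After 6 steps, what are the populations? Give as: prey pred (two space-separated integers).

Step 1: prey: 48+19-14=53; pred: 6+5-3=8
Step 2: prey: 53+21-21=53; pred: 8+8-4=12
Step 3: prey: 53+21-31=43; pred: 12+12-6=18
Step 4: prey: 43+17-38=22; pred: 18+15-9=24
Step 5: prey: 22+8-26=4; pred: 24+10-12=22
Step 6: prey: 4+1-4=1; pred: 22+1-11=12

Answer: 1 12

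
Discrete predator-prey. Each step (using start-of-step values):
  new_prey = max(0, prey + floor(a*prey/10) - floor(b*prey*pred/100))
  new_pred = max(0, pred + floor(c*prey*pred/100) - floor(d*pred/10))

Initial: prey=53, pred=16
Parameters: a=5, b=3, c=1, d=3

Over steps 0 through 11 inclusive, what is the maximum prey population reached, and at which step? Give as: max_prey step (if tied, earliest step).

Answer: 54 1

Derivation:
Step 1: prey: 53+26-25=54; pred: 16+8-4=20
Step 2: prey: 54+27-32=49; pred: 20+10-6=24
Step 3: prey: 49+24-35=38; pred: 24+11-7=28
Step 4: prey: 38+19-31=26; pred: 28+10-8=30
Step 5: prey: 26+13-23=16; pred: 30+7-9=28
Step 6: prey: 16+8-13=11; pred: 28+4-8=24
Step 7: prey: 11+5-7=9; pred: 24+2-7=19
Step 8: prey: 9+4-5=8; pred: 19+1-5=15
Step 9: prey: 8+4-3=9; pred: 15+1-4=12
Step 10: prey: 9+4-3=10; pred: 12+1-3=10
Step 11: prey: 10+5-3=12; pred: 10+1-3=8
Max prey = 54 at step 1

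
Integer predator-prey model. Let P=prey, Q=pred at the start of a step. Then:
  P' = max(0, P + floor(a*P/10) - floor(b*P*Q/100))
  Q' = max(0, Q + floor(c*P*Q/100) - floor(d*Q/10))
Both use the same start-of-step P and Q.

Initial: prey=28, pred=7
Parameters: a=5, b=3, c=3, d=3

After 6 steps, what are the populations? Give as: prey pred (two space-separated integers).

Step 1: prey: 28+14-5=37; pred: 7+5-2=10
Step 2: prey: 37+18-11=44; pred: 10+11-3=18
Step 3: prey: 44+22-23=43; pred: 18+23-5=36
Step 4: prey: 43+21-46=18; pred: 36+46-10=72
Step 5: prey: 18+9-38=0; pred: 72+38-21=89
Step 6: prey: 0+0-0=0; pred: 89+0-26=63

Answer: 0 63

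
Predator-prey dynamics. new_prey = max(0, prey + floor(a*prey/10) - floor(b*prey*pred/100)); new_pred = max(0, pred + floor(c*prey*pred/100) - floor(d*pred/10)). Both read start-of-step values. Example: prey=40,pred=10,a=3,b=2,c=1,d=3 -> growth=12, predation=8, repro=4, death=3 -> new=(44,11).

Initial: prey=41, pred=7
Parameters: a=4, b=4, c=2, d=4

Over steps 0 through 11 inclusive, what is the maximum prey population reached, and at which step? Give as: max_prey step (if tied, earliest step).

Answer: 46 1

Derivation:
Step 1: prey: 41+16-11=46; pred: 7+5-2=10
Step 2: prey: 46+18-18=46; pred: 10+9-4=15
Step 3: prey: 46+18-27=37; pred: 15+13-6=22
Step 4: prey: 37+14-32=19; pred: 22+16-8=30
Step 5: prey: 19+7-22=4; pred: 30+11-12=29
Step 6: prey: 4+1-4=1; pred: 29+2-11=20
Step 7: prey: 1+0-0=1; pred: 20+0-8=12
Step 8: prey: 1+0-0=1; pred: 12+0-4=8
Step 9: prey: 1+0-0=1; pred: 8+0-3=5
Step 10: prey: 1+0-0=1; pred: 5+0-2=3
Step 11: prey: 1+0-0=1; pred: 3+0-1=2
Max prey = 46 at step 1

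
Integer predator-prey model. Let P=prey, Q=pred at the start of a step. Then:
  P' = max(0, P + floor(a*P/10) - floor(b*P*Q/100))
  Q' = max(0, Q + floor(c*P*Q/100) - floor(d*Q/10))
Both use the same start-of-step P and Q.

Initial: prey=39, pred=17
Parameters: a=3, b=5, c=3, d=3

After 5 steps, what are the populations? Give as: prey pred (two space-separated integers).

Answer: 0 14

Derivation:
Step 1: prey: 39+11-33=17; pred: 17+19-5=31
Step 2: prey: 17+5-26=0; pred: 31+15-9=37
Step 3: prey: 0+0-0=0; pred: 37+0-11=26
Step 4: prey: 0+0-0=0; pred: 26+0-7=19
Step 5: prey: 0+0-0=0; pred: 19+0-5=14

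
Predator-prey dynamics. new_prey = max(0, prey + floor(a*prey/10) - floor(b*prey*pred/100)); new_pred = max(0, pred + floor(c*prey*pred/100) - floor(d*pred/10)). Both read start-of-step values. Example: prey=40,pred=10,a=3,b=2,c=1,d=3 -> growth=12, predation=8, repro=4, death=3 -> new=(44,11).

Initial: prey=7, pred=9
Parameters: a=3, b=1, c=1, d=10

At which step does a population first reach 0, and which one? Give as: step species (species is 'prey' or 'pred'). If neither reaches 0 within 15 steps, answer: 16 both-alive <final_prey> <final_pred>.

Step 1: prey: 7+2-0=9; pred: 9+0-9=0
First extinction: pred at step 1

Answer: 1 pred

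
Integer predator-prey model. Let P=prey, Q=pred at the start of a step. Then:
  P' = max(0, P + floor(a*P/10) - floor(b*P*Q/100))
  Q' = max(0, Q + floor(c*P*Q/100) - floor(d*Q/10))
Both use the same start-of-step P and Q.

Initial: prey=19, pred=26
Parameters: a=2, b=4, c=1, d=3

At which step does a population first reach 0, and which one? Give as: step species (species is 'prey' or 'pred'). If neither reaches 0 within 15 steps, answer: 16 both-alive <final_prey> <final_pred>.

Answer: 16 both-alive 1 3

Derivation:
Step 1: prey: 19+3-19=3; pred: 26+4-7=23
Step 2: prey: 3+0-2=1; pred: 23+0-6=17
Step 3: prey: 1+0-0=1; pred: 17+0-5=12
Step 4: prey: 1+0-0=1; pred: 12+0-3=9
Step 5: prey: 1+0-0=1; pred: 9+0-2=7
Step 6: prey: 1+0-0=1; pred: 7+0-2=5
Step 7: prey: 1+0-0=1; pred: 5+0-1=4
Step 8: prey: 1+0-0=1; pred: 4+0-1=3
Step 9: prey: 1+0-0=1; pred: 3+0-0=3
Steps 10-15: state stable at prey=1, pred=3 (no change)
No extinction within 15 steps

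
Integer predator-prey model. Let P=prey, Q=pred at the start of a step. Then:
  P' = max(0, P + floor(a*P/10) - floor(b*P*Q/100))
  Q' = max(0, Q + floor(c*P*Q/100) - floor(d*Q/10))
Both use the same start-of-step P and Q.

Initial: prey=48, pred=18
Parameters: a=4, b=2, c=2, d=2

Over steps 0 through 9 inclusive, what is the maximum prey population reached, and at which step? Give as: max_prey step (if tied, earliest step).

Step 1: prey: 48+19-17=50; pred: 18+17-3=32
Step 2: prey: 50+20-32=38; pred: 32+32-6=58
Step 3: prey: 38+15-44=9; pred: 58+44-11=91
Step 4: prey: 9+3-16=0; pred: 91+16-18=89
Step 5: prey: 0+0-0=0; pred: 89+0-17=72
Step 6: prey: 0+0-0=0; pred: 72+0-14=58
Step 7: prey: 0+0-0=0; pred: 58+0-11=47
Step 8: prey: 0+0-0=0; pred: 47+0-9=38
Step 9: prey: 0+0-0=0; pred: 38+0-7=31
Max prey = 50 at step 1

Answer: 50 1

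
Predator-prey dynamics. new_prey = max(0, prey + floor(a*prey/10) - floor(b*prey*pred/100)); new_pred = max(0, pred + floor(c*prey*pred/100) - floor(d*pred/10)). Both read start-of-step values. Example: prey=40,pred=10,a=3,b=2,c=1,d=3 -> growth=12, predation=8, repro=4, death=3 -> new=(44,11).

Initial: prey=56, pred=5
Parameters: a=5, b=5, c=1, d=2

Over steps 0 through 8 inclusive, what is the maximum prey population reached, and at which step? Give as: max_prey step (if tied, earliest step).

Step 1: prey: 56+28-14=70; pred: 5+2-1=6
Step 2: prey: 70+35-21=84; pred: 6+4-1=9
Step 3: prey: 84+42-37=89; pred: 9+7-1=15
Step 4: prey: 89+44-66=67; pred: 15+13-3=25
Step 5: prey: 67+33-83=17; pred: 25+16-5=36
Step 6: prey: 17+8-30=0; pred: 36+6-7=35
Step 7: prey: 0+0-0=0; pred: 35+0-7=28
Step 8: prey: 0+0-0=0; pred: 28+0-5=23
Max prey = 89 at step 3

Answer: 89 3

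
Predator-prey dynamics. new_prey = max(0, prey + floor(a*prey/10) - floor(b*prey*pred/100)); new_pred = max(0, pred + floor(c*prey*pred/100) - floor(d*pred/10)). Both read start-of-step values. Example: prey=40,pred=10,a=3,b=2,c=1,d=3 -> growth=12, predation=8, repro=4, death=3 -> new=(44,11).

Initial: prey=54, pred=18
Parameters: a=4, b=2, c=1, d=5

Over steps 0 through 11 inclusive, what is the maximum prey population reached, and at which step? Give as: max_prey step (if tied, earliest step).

Step 1: prey: 54+21-19=56; pred: 18+9-9=18
Step 2: prey: 56+22-20=58; pred: 18+10-9=19
Step 3: prey: 58+23-22=59; pred: 19+11-9=21
Step 4: prey: 59+23-24=58; pred: 21+12-10=23
Step 5: prey: 58+23-26=55; pred: 23+13-11=25
Step 6: prey: 55+22-27=50; pred: 25+13-12=26
Step 7: prey: 50+20-26=44; pred: 26+13-13=26
Step 8: prey: 44+17-22=39; pred: 26+11-13=24
Step 9: prey: 39+15-18=36; pred: 24+9-12=21
Step 10: prey: 36+14-15=35; pred: 21+7-10=18
Step 11: prey: 35+14-12=37; pred: 18+6-9=15
Max prey = 59 at step 3

Answer: 59 3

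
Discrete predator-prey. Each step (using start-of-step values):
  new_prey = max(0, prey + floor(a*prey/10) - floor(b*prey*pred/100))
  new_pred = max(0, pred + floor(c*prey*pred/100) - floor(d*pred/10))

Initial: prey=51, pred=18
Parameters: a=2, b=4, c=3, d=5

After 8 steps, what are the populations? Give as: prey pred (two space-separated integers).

Step 1: prey: 51+10-36=25; pred: 18+27-9=36
Step 2: prey: 25+5-36=0; pred: 36+27-18=45
Step 3: prey: 0+0-0=0; pred: 45+0-22=23
Step 4: prey: 0+0-0=0; pred: 23+0-11=12
Step 5: prey: 0+0-0=0; pred: 12+0-6=6
Step 6: prey: 0+0-0=0; pred: 6+0-3=3
Step 7: prey: 0+0-0=0; pred: 3+0-1=2
Step 8: prey: 0+0-0=0; pred: 2+0-1=1

Answer: 0 1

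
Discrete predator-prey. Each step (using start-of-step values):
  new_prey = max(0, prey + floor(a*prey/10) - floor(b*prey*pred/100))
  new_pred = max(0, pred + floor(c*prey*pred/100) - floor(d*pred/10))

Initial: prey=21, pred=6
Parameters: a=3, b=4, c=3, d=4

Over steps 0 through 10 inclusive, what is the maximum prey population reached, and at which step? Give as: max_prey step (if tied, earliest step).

Answer: 22 1

Derivation:
Step 1: prey: 21+6-5=22; pred: 6+3-2=7
Step 2: prey: 22+6-6=22; pred: 7+4-2=9
Step 3: prey: 22+6-7=21; pred: 9+5-3=11
Step 4: prey: 21+6-9=18; pred: 11+6-4=13
Step 5: prey: 18+5-9=14; pred: 13+7-5=15
Step 6: prey: 14+4-8=10; pred: 15+6-6=15
Step 7: prey: 10+3-6=7; pred: 15+4-6=13
Step 8: prey: 7+2-3=6; pred: 13+2-5=10
Step 9: prey: 6+1-2=5; pred: 10+1-4=7
Step 10: prey: 5+1-1=5; pred: 7+1-2=6
Max prey = 22 at step 1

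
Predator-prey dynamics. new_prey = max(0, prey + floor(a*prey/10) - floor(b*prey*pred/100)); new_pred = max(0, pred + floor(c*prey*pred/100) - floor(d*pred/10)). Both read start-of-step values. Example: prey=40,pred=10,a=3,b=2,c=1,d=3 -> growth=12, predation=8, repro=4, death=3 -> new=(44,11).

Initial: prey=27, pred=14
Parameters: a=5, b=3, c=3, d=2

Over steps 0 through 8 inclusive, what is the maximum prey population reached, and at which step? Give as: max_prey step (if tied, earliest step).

Answer: 29 1

Derivation:
Step 1: prey: 27+13-11=29; pred: 14+11-2=23
Step 2: prey: 29+14-20=23; pred: 23+20-4=39
Step 3: prey: 23+11-26=8; pred: 39+26-7=58
Step 4: prey: 8+4-13=0; pred: 58+13-11=60
Step 5: prey: 0+0-0=0; pred: 60+0-12=48
Step 6: prey: 0+0-0=0; pred: 48+0-9=39
Step 7: prey: 0+0-0=0; pred: 39+0-7=32
Step 8: prey: 0+0-0=0; pred: 32+0-6=26
Max prey = 29 at step 1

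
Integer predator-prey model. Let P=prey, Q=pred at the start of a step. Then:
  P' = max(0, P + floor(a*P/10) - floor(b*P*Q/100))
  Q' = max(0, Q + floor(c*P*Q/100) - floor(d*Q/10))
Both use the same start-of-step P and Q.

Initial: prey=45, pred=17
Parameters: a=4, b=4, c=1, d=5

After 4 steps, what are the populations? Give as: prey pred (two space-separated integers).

Answer: 22 7

Derivation:
Step 1: prey: 45+18-30=33; pred: 17+7-8=16
Step 2: prey: 33+13-21=25; pred: 16+5-8=13
Step 3: prey: 25+10-13=22; pred: 13+3-6=10
Step 4: prey: 22+8-8=22; pred: 10+2-5=7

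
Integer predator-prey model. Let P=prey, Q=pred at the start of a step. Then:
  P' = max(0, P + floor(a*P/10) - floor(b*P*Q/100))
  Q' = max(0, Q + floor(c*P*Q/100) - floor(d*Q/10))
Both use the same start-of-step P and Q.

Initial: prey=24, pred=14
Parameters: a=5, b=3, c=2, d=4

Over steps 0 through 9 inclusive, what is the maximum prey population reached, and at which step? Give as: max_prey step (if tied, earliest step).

Step 1: prey: 24+12-10=26; pred: 14+6-5=15
Step 2: prey: 26+13-11=28; pred: 15+7-6=16
Step 3: prey: 28+14-13=29; pred: 16+8-6=18
Step 4: prey: 29+14-15=28; pred: 18+10-7=21
Step 5: prey: 28+14-17=25; pred: 21+11-8=24
Step 6: prey: 25+12-18=19; pred: 24+12-9=27
Step 7: prey: 19+9-15=13; pred: 27+10-10=27
Step 8: prey: 13+6-10=9; pred: 27+7-10=24
Step 9: prey: 9+4-6=7; pred: 24+4-9=19
Max prey = 29 at step 3

Answer: 29 3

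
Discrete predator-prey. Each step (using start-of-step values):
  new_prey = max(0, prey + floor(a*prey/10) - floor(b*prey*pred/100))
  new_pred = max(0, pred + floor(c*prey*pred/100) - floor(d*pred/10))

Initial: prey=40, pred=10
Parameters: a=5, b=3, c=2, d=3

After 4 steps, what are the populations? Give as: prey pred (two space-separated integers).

Step 1: prey: 40+20-12=48; pred: 10+8-3=15
Step 2: prey: 48+24-21=51; pred: 15+14-4=25
Step 3: prey: 51+25-38=38; pred: 25+25-7=43
Step 4: prey: 38+19-49=8; pred: 43+32-12=63

Answer: 8 63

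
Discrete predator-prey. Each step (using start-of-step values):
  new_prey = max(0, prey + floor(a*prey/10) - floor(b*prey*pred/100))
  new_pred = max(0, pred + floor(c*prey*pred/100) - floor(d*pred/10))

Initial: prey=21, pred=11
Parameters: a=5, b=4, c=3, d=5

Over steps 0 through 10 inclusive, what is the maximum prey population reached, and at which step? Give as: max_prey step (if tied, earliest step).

Answer: 23 2

Derivation:
Step 1: prey: 21+10-9=22; pred: 11+6-5=12
Step 2: prey: 22+11-10=23; pred: 12+7-6=13
Step 3: prey: 23+11-11=23; pred: 13+8-6=15
Step 4: prey: 23+11-13=21; pred: 15+10-7=18
Step 5: prey: 21+10-15=16; pred: 18+11-9=20
Step 6: prey: 16+8-12=12; pred: 20+9-10=19
Step 7: prey: 12+6-9=9; pred: 19+6-9=16
Step 8: prey: 9+4-5=8; pred: 16+4-8=12
Step 9: prey: 8+4-3=9; pred: 12+2-6=8
Step 10: prey: 9+4-2=11; pred: 8+2-4=6
Max prey = 23 at step 2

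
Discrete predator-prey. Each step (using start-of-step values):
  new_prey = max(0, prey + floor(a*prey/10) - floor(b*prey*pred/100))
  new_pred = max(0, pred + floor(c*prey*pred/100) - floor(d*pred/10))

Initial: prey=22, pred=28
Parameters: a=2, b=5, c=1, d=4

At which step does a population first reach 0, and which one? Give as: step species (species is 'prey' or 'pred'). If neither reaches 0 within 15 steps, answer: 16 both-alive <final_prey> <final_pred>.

Step 1: prey: 22+4-30=0; pred: 28+6-11=23
First extinction: prey at step 1

Answer: 1 prey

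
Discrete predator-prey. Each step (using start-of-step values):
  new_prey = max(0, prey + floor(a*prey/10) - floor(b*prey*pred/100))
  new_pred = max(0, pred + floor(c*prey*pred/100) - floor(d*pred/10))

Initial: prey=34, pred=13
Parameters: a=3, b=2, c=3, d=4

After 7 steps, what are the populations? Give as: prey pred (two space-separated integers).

Answer: 1 17

Derivation:
Step 1: prey: 34+10-8=36; pred: 13+13-5=21
Step 2: prey: 36+10-15=31; pred: 21+22-8=35
Step 3: prey: 31+9-21=19; pred: 35+32-14=53
Step 4: prey: 19+5-20=4; pred: 53+30-21=62
Step 5: prey: 4+1-4=1; pred: 62+7-24=45
Step 6: prey: 1+0-0=1; pred: 45+1-18=28
Step 7: prey: 1+0-0=1; pred: 28+0-11=17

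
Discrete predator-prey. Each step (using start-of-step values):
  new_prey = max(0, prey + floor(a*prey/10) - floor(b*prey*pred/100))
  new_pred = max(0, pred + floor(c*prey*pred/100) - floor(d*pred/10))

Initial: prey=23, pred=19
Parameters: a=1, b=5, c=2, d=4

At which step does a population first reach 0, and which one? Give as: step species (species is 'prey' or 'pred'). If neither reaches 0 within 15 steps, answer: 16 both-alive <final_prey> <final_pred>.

Step 1: prey: 23+2-21=4; pred: 19+8-7=20
Step 2: prey: 4+0-4=0; pred: 20+1-8=13
First extinction: prey at step 2

Answer: 2 prey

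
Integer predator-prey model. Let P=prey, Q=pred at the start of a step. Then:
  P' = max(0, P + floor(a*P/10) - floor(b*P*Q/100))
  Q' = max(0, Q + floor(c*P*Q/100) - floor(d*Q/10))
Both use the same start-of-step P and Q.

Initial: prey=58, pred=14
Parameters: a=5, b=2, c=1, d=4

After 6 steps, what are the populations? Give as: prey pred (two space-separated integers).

Step 1: prey: 58+29-16=71; pred: 14+8-5=17
Step 2: prey: 71+35-24=82; pred: 17+12-6=23
Step 3: prey: 82+41-37=86; pred: 23+18-9=32
Step 4: prey: 86+43-55=74; pred: 32+27-12=47
Step 5: prey: 74+37-69=42; pred: 47+34-18=63
Step 6: prey: 42+21-52=11; pred: 63+26-25=64

Answer: 11 64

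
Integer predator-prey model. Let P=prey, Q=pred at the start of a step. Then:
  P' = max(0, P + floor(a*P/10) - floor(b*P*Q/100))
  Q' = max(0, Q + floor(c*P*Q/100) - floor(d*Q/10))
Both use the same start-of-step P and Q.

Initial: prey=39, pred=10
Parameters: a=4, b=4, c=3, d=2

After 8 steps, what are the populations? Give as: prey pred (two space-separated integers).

Step 1: prey: 39+15-15=39; pred: 10+11-2=19
Step 2: prey: 39+15-29=25; pred: 19+22-3=38
Step 3: prey: 25+10-38=0; pred: 38+28-7=59
Step 4: prey: 0+0-0=0; pred: 59+0-11=48
Step 5: prey: 0+0-0=0; pred: 48+0-9=39
Step 6: prey: 0+0-0=0; pred: 39+0-7=32
Step 7: prey: 0+0-0=0; pred: 32+0-6=26
Step 8: prey: 0+0-0=0; pred: 26+0-5=21

Answer: 0 21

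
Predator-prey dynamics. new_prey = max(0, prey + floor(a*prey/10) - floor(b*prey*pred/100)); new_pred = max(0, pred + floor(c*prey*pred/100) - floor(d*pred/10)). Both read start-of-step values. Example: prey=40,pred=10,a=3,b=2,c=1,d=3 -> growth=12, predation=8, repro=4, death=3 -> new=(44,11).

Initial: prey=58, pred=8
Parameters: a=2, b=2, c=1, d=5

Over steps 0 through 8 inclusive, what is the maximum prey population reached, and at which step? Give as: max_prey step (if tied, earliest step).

Step 1: prey: 58+11-9=60; pred: 8+4-4=8
Step 2: prey: 60+12-9=63; pred: 8+4-4=8
Step 3: prey: 63+12-10=65; pred: 8+5-4=9
Step 4: prey: 65+13-11=67; pred: 9+5-4=10
Step 5: prey: 67+13-13=67; pred: 10+6-5=11
Step 6: prey: 67+13-14=66; pred: 11+7-5=13
Step 7: prey: 66+13-17=62; pred: 13+8-6=15
Step 8: prey: 62+12-18=56; pred: 15+9-7=17
Max prey = 67 at step 4

Answer: 67 4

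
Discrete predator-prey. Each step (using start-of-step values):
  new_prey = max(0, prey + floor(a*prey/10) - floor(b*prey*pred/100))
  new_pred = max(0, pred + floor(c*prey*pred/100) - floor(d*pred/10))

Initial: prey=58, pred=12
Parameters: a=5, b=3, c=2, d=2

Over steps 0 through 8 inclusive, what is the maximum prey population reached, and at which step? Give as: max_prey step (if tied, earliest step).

Step 1: prey: 58+29-20=67; pred: 12+13-2=23
Step 2: prey: 67+33-46=54; pred: 23+30-4=49
Step 3: prey: 54+27-79=2; pred: 49+52-9=92
Step 4: prey: 2+1-5=0; pred: 92+3-18=77
Step 5: prey: 0+0-0=0; pred: 77+0-15=62
Step 6: prey: 0+0-0=0; pred: 62+0-12=50
Step 7: prey: 0+0-0=0; pred: 50+0-10=40
Step 8: prey: 0+0-0=0; pred: 40+0-8=32
Max prey = 67 at step 1

Answer: 67 1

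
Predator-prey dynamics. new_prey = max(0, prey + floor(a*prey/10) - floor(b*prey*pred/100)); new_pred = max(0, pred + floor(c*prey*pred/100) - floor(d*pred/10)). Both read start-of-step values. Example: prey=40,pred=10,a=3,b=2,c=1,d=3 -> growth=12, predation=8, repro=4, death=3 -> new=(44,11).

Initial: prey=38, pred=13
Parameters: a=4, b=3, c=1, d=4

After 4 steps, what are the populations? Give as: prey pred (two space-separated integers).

Answer: 43 13

Derivation:
Step 1: prey: 38+15-14=39; pred: 13+4-5=12
Step 2: prey: 39+15-14=40; pred: 12+4-4=12
Step 3: prey: 40+16-14=42; pred: 12+4-4=12
Step 4: prey: 42+16-15=43; pred: 12+5-4=13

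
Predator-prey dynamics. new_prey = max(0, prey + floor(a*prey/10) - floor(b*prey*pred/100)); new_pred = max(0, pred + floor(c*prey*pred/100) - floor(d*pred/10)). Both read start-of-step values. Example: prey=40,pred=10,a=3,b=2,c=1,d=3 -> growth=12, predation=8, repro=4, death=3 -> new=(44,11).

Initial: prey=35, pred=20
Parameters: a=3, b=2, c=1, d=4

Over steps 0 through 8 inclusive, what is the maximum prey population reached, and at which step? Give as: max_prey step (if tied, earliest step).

Step 1: prey: 35+10-14=31; pred: 20+7-8=19
Step 2: prey: 31+9-11=29; pred: 19+5-7=17
Step 3: prey: 29+8-9=28; pred: 17+4-6=15
Step 4: prey: 28+8-8=28; pred: 15+4-6=13
Step 5: prey: 28+8-7=29; pred: 13+3-5=11
Step 6: prey: 29+8-6=31; pred: 11+3-4=10
Step 7: prey: 31+9-6=34; pred: 10+3-4=9
Step 8: prey: 34+10-6=38; pred: 9+3-3=9
Max prey = 38 at step 8

Answer: 38 8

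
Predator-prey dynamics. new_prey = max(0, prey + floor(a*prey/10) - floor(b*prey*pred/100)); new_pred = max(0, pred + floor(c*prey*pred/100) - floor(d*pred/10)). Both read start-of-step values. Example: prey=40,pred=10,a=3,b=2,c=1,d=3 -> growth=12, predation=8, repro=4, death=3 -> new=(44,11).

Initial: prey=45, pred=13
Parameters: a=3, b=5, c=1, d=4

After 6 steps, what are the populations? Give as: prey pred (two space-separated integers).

Step 1: prey: 45+13-29=29; pred: 13+5-5=13
Step 2: prey: 29+8-18=19; pred: 13+3-5=11
Step 3: prey: 19+5-10=14; pred: 11+2-4=9
Step 4: prey: 14+4-6=12; pred: 9+1-3=7
Step 5: prey: 12+3-4=11; pred: 7+0-2=5
Step 6: prey: 11+3-2=12; pred: 5+0-2=3

Answer: 12 3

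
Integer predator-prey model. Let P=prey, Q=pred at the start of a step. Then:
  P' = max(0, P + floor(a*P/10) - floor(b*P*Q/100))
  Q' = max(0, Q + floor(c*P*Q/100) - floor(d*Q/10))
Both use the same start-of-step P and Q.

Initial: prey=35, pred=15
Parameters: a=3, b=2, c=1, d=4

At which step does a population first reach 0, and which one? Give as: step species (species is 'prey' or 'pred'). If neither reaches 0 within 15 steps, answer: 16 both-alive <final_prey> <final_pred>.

Step 1: prey: 35+10-10=35; pred: 15+5-6=14
Step 2: prey: 35+10-9=36; pred: 14+4-5=13
Step 3: prey: 36+10-9=37; pred: 13+4-5=12
Step 4: prey: 37+11-8=40; pred: 12+4-4=12
Step 5: prey: 40+12-9=43; pred: 12+4-4=12
Step 6: prey: 43+12-10=45; pred: 12+5-4=13
Step 7: prey: 45+13-11=47; pred: 13+5-5=13
Step 8: prey: 47+14-12=49; pred: 13+6-5=14
Step 9: prey: 49+14-13=50; pred: 14+6-5=15
Step 10: prey: 50+15-15=50; pred: 15+7-6=16
Step 11: prey: 50+15-16=49; pred: 16+8-6=18
Step 12: prey: 49+14-17=46; pred: 18+8-7=19
Step 13: prey: 46+13-17=42; pred: 19+8-7=20
Step 14: prey: 42+12-16=38; pred: 20+8-8=20
Step 15: prey: 38+11-15=34; pred: 20+7-8=19
No extinction within 15 steps

Answer: 16 both-alive 34 19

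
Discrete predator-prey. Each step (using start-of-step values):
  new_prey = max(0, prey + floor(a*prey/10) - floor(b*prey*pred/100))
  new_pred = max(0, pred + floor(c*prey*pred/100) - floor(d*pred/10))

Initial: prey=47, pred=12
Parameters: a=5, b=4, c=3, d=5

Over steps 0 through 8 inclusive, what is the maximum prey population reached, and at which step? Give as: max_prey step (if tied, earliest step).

Answer: 48 1

Derivation:
Step 1: prey: 47+23-22=48; pred: 12+16-6=22
Step 2: prey: 48+24-42=30; pred: 22+31-11=42
Step 3: prey: 30+15-50=0; pred: 42+37-21=58
Step 4: prey: 0+0-0=0; pred: 58+0-29=29
Step 5: prey: 0+0-0=0; pred: 29+0-14=15
Step 6: prey: 0+0-0=0; pred: 15+0-7=8
Step 7: prey: 0+0-0=0; pred: 8+0-4=4
Step 8: prey: 0+0-0=0; pred: 4+0-2=2
Max prey = 48 at step 1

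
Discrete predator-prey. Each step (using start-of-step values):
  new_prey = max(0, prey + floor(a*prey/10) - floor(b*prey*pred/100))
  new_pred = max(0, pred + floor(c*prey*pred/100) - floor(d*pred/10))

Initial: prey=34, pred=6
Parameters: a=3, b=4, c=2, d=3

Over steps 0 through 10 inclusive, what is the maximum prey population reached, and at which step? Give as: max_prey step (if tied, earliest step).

Step 1: prey: 34+10-8=36; pred: 6+4-1=9
Step 2: prey: 36+10-12=34; pred: 9+6-2=13
Step 3: prey: 34+10-17=27; pred: 13+8-3=18
Step 4: prey: 27+8-19=16; pred: 18+9-5=22
Step 5: prey: 16+4-14=6; pred: 22+7-6=23
Step 6: prey: 6+1-5=2; pred: 23+2-6=19
Step 7: prey: 2+0-1=1; pred: 19+0-5=14
Step 8: prey: 1+0-0=1; pred: 14+0-4=10
Step 9: prey: 1+0-0=1; pred: 10+0-3=7
Step 10: prey: 1+0-0=1; pred: 7+0-2=5
Max prey = 36 at step 1

Answer: 36 1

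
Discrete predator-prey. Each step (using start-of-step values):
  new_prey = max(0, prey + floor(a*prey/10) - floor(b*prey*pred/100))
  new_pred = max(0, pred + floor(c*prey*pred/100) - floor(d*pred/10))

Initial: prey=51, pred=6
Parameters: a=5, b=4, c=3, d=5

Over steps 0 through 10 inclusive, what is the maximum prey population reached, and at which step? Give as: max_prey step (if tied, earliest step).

Step 1: prey: 51+25-12=64; pred: 6+9-3=12
Step 2: prey: 64+32-30=66; pred: 12+23-6=29
Step 3: prey: 66+33-76=23; pred: 29+57-14=72
Step 4: prey: 23+11-66=0; pred: 72+49-36=85
Step 5: prey: 0+0-0=0; pred: 85+0-42=43
Step 6: prey: 0+0-0=0; pred: 43+0-21=22
Step 7: prey: 0+0-0=0; pred: 22+0-11=11
Step 8: prey: 0+0-0=0; pred: 11+0-5=6
Step 9: prey: 0+0-0=0; pred: 6+0-3=3
Step 10: prey: 0+0-0=0; pred: 3+0-1=2
Max prey = 66 at step 2

Answer: 66 2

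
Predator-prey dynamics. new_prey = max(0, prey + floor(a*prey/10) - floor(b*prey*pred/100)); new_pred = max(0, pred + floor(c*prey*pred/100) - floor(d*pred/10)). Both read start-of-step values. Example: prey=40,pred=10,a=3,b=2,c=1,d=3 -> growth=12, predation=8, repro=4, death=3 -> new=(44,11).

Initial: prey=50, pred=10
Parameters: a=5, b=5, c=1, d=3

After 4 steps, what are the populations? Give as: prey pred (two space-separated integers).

Answer: 23 17

Derivation:
Step 1: prey: 50+25-25=50; pred: 10+5-3=12
Step 2: prey: 50+25-30=45; pred: 12+6-3=15
Step 3: prey: 45+22-33=34; pred: 15+6-4=17
Step 4: prey: 34+17-28=23; pred: 17+5-5=17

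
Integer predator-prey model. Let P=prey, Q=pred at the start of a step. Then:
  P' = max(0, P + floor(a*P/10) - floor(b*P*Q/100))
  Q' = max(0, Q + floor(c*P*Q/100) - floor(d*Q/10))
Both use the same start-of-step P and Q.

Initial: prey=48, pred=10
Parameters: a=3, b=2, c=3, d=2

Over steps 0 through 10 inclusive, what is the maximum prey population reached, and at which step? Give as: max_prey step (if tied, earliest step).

Answer: 53 1

Derivation:
Step 1: prey: 48+14-9=53; pred: 10+14-2=22
Step 2: prey: 53+15-23=45; pred: 22+34-4=52
Step 3: prey: 45+13-46=12; pred: 52+70-10=112
Step 4: prey: 12+3-26=0; pred: 112+40-22=130
Step 5: prey: 0+0-0=0; pred: 130+0-26=104
Step 6: prey: 0+0-0=0; pred: 104+0-20=84
Step 7: prey: 0+0-0=0; pred: 84+0-16=68
Step 8: prey: 0+0-0=0; pred: 68+0-13=55
Step 9: prey: 0+0-0=0; pred: 55+0-11=44
Step 10: prey: 0+0-0=0; pred: 44+0-8=36
Max prey = 53 at step 1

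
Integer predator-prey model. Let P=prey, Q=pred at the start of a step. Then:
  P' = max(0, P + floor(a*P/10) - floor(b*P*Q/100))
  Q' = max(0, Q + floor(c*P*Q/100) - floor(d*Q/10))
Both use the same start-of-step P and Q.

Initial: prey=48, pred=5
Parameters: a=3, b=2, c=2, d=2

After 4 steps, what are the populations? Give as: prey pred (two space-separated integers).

Step 1: prey: 48+14-4=58; pred: 5+4-1=8
Step 2: prey: 58+17-9=66; pred: 8+9-1=16
Step 3: prey: 66+19-21=64; pred: 16+21-3=34
Step 4: prey: 64+19-43=40; pred: 34+43-6=71

Answer: 40 71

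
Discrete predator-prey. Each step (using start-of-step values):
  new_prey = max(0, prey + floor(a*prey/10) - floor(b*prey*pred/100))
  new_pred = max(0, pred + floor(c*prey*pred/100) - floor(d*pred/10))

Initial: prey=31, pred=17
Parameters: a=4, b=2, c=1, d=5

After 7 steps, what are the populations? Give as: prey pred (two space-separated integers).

Answer: 92 12

Derivation:
Step 1: prey: 31+12-10=33; pred: 17+5-8=14
Step 2: prey: 33+13-9=37; pred: 14+4-7=11
Step 3: prey: 37+14-8=43; pred: 11+4-5=10
Step 4: prey: 43+17-8=52; pred: 10+4-5=9
Step 5: prey: 52+20-9=63; pred: 9+4-4=9
Step 6: prey: 63+25-11=77; pred: 9+5-4=10
Step 7: prey: 77+30-15=92; pred: 10+7-5=12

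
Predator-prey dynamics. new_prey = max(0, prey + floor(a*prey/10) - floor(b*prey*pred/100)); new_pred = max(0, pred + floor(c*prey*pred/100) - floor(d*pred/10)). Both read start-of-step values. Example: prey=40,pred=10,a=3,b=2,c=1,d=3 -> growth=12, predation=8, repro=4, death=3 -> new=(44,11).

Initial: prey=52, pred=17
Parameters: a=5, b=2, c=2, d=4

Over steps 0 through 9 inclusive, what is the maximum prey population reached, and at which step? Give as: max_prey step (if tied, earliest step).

Answer: 61 1

Derivation:
Step 1: prey: 52+26-17=61; pred: 17+17-6=28
Step 2: prey: 61+30-34=57; pred: 28+34-11=51
Step 3: prey: 57+28-58=27; pred: 51+58-20=89
Step 4: prey: 27+13-48=0; pred: 89+48-35=102
Step 5: prey: 0+0-0=0; pred: 102+0-40=62
Step 6: prey: 0+0-0=0; pred: 62+0-24=38
Step 7: prey: 0+0-0=0; pred: 38+0-15=23
Step 8: prey: 0+0-0=0; pred: 23+0-9=14
Step 9: prey: 0+0-0=0; pred: 14+0-5=9
Max prey = 61 at step 1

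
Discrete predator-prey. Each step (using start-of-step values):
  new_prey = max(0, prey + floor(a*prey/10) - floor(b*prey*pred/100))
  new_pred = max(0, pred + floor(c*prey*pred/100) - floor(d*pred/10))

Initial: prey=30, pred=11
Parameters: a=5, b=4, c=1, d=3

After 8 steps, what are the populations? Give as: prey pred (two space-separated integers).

Answer: 30 18

Derivation:
Step 1: prey: 30+15-13=32; pred: 11+3-3=11
Step 2: prey: 32+16-14=34; pred: 11+3-3=11
Step 3: prey: 34+17-14=37; pred: 11+3-3=11
Step 4: prey: 37+18-16=39; pred: 11+4-3=12
Step 5: prey: 39+19-18=40; pred: 12+4-3=13
Step 6: prey: 40+20-20=40; pred: 13+5-3=15
Step 7: prey: 40+20-24=36; pred: 15+6-4=17
Step 8: prey: 36+18-24=30; pred: 17+6-5=18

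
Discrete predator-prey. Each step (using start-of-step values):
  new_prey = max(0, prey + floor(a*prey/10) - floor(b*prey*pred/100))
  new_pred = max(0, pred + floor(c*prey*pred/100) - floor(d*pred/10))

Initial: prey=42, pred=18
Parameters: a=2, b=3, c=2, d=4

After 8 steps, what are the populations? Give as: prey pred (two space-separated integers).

Step 1: prey: 42+8-22=28; pred: 18+15-7=26
Step 2: prey: 28+5-21=12; pred: 26+14-10=30
Step 3: prey: 12+2-10=4; pred: 30+7-12=25
Step 4: prey: 4+0-3=1; pred: 25+2-10=17
Step 5: prey: 1+0-0=1; pred: 17+0-6=11
Step 6: prey: 1+0-0=1; pred: 11+0-4=7
Step 7: prey: 1+0-0=1; pred: 7+0-2=5
Step 8: prey: 1+0-0=1; pred: 5+0-2=3

Answer: 1 3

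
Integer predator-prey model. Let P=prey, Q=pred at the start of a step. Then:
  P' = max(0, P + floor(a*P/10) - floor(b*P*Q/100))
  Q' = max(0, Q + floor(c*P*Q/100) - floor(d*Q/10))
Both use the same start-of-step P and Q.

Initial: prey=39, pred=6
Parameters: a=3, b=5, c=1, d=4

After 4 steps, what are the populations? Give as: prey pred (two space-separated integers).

Answer: 39 6

Derivation:
Step 1: prey: 39+11-11=39; pred: 6+2-2=6
Step 2: prey: 39+11-11=39; pred: 6+2-2=6
Step 3: prey: 39+11-11=39; pred: 6+2-2=6
Step 4: prey: 39+11-11=39; pred: 6+2-2=6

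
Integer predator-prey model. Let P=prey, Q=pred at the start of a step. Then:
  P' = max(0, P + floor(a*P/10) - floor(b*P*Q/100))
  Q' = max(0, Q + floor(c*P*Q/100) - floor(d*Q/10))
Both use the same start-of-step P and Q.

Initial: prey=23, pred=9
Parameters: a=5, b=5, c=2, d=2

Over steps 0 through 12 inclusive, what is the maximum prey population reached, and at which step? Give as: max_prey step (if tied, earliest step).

Answer: 24 1

Derivation:
Step 1: prey: 23+11-10=24; pred: 9+4-1=12
Step 2: prey: 24+12-14=22; pred: 12+5-2=15
Step 3: prey: 22+11-16=17; pred: 15+6-3=18
Step 4: prey: 17+8-15=10; pred: 18+6-3=21
Step 5: prey: 10+5-10=5; pred: 21+4-4=21
Step 6: prey: 5+2-5=2; pred: 21+2-4=19
Step 7: prey: 2+1-1=2; pred: 19+0-3=16
Step 8: prey: 2+1-1=2; pred: 16+0-3=13
Step 9: prey: 2+1-1=2; pred: 13+0-2=11
Step 10: prey: 2+1-1=2; pred: 11+0-2=9
Step 11: prey: 2+1-0=3; pred: 9+0-1=8
Step 12: prey: 3+1-1=3; pred: 8+0-1=7
Max prey = 24 at step 1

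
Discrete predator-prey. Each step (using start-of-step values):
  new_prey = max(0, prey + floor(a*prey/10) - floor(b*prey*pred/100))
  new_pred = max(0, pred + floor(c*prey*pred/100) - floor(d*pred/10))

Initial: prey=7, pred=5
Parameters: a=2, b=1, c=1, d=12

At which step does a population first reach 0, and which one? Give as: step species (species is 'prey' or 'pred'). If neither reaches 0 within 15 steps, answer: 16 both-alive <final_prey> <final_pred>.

Step 1: prey: 7+1-0=8; pred: 5+0-6=0
First extinction: pred at step 1

Answer: 1 pred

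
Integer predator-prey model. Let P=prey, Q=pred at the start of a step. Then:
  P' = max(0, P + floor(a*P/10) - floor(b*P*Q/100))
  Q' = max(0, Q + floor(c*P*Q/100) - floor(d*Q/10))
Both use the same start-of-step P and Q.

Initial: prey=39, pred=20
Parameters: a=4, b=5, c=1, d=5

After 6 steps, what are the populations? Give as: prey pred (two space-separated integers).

Step 1: prey: 39+15-39=15; pred: 20+7-10=17
Step 2: prey: 15+6-12=9; pred: 17+2-8=11
Step 3: prey: 9+3-4=8; pred: 11+0-5=6
Step 4: prey: 8+3-2=9; pred: 6+0-3=3
Step 5: prey: 9+3-1=11; pred: 3+0-1=2
Step 6: prey: 11+4-1=14; pred: 2+0-1=1

Answer: 14 1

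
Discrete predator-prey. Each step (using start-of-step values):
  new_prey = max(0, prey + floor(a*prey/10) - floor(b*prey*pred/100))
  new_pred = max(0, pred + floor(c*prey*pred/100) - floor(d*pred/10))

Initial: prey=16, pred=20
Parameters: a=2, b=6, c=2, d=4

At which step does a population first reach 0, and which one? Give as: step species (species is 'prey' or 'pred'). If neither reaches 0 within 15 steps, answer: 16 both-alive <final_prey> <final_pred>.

Answer: 1 prey

Derivation:
Step 1: prey: 16+3-19=0; pred: 20+6-8=18
First extinction: prey at step 1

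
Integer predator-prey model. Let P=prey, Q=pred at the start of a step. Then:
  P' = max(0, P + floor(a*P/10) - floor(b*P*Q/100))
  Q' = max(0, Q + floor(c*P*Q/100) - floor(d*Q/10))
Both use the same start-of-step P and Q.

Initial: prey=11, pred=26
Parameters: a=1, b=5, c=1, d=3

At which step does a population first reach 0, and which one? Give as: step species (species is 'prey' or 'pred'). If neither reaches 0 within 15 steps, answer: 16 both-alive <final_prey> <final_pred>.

Answer: 1 prey

Derivation:
Step 1: prey: 11+1-14=0; pred: 26+2-7=21
First extinction: prey at step 1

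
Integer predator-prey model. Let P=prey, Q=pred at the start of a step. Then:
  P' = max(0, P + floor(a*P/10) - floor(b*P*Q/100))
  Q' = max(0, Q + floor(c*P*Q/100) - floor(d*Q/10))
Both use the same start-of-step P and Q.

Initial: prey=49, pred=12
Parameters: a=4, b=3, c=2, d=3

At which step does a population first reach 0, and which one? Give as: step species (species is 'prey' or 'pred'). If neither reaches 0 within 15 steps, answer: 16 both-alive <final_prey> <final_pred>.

Answer: 4 prey

Derivation:
Step 1: prey: 49+19-17=51; pred: 12+11-3=20
Step 2: prey: 51+20-30=41; pred: 20+20-6=34
Step 3: prey: 41+16-41=16; pred: 34+27-10=51
Step 4: prey: 16+6-24=0; pred: 51+16-15=52
First extinction: prey at step 4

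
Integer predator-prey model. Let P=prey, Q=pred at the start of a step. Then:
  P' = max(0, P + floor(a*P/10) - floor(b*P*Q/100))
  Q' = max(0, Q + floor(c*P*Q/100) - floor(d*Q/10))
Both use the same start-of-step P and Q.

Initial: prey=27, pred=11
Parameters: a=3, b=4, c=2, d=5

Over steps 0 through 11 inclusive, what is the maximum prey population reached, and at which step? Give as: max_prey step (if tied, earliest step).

Answer: 34 11

Derivation:
Step 1: prey: 27+8-11=24; pred: 11+5-5=11
Step 2: prey: 24+7-10=21; pred: 11+5-5=11
Step 3: prey: 21+6-9=18; pred: 11+4-5=10
Step 4: prey: 18+5-7=16; pred: 10+3-5=8
Step 5: prey: 16+4-5=15; pred: 8+2-4=6
Step 6: prey: 15+4-3=16; pred: 6+1-3=4
Step 7: prey: 16+4-2=18; pred: 4+1-2=3
Step 8: prey: 18+5-2=21; pred: 3+1-1=3
Step 9: prey: 21+6-2=25; pred: 3+1-1=3
Step 10: prey: 25+7-3=29; pred: 3+1-1=3
Step 11: prey: 29+8-3=34; pred: 3+1-1=3
Max prey = 34 at step 11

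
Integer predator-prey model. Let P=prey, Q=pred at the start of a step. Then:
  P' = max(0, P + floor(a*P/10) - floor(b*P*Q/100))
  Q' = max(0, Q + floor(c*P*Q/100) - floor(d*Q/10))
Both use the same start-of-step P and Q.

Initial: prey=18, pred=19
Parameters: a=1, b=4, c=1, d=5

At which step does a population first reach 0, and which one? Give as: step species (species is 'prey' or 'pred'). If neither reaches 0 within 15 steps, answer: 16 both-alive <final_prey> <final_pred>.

Step 1: prey: 18+1-13=6; pred: 19+3-9=13
Step 2: prey: 6+0-3=3; pred: 13+0-6=7
Step 3: prey: 3+0-0=3; pred: 7+0-3=4
Step 4: prey: 3+0-0=3; pred: 4+0-2=2
Step 5: prey: 3+0-0=3; pred: 2+0-1=1
Step 6: prey: 3+0-0=3; pred: 1+0-0=1
Steps 7-15: state stable at prey=3, pred=1 (no change)
No extinction within 15 steps

Answer: 16 both-alive 3 1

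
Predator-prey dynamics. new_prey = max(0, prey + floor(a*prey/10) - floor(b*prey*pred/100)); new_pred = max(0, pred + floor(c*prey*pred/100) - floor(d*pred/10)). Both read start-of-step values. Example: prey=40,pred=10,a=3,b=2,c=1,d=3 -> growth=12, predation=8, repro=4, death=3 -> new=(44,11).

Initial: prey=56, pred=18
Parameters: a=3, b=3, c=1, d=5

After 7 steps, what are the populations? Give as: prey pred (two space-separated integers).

Step 1: prey: 56+16-30=42; pred: 18+10-9=19
Step 2: prey: 42+12-23=31; pred: 19+7-9=17
Step 3: prey: 31+9-15=25; pred: 17+5-8=14
Step 4: prey: 25+7-10=22; pred: 14+3-7=10
Step 5: prey: 22+6-6=22; pred: 10+2-5=7
Step 6: prey: 22+6-4=24; pred: 7+1-3=5
Step 7: prey: 24+7-3=28; pred: 5+1-2=4

Answer: 28 4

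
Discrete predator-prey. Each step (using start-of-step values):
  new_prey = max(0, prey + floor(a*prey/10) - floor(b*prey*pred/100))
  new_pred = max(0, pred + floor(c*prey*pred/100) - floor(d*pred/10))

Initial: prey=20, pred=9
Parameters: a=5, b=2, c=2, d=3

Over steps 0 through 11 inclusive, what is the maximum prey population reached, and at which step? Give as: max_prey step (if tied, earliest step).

Step 1: prey: 20+10-3=27; pred: 9+3-2=10
Step 2: prey: 27+13-5=35; pred: 10+5-3=12
Step 3: prey: 35+17-8=44; pred: 12+8-3=17
Step 4: prey: 44+22-14=52; pred: 17+14-5=26
Step 5: prey: 52+26-27=51; pred: 26+27-7=46
Step 6: prey: 51+25-46=30; pred: 46+46-13=79
Step 7: prey: 30+15-47=0; pred: 79+47-23=103
Step 8: prey: 0+0-0=0; pred: 103+0-30=73
Step 9: prey: 0+0-0=0; pred: 73+0-21=52
Step 10: prey: 0+0-0=0; pred: 52+0-15=37
Step 11: prey: 0+0-0=0; pred: 37+0-11=26
Max prey = 52 at step 4

Answer: 52 4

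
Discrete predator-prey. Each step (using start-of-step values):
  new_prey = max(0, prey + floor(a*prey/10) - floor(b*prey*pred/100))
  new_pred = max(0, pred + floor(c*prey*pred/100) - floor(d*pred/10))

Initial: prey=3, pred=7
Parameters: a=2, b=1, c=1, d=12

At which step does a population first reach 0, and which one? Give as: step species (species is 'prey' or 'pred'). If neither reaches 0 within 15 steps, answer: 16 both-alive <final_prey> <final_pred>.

Answer: 1 pred

Derivation:
Step 1: prey: 3+0-0=3; pred: 7+0-8=0
First extinction: pred at step 1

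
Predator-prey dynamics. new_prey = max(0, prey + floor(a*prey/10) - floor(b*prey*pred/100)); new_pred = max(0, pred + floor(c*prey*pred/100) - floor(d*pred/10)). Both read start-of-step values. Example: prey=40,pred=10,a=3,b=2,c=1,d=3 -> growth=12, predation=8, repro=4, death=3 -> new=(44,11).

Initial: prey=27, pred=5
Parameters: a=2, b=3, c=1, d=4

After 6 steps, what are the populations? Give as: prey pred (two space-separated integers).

Answer: 42 4

Derivation:
Step 1: prey: 27+5-4=28; pred: 5+1-2=4
Step 2: prey: 28+5-3=30; pred: 4+1-1=4
Step 3: prey: 30+6-3=33; pred: 4+1-1=4
Step 4: prey: 33+6-3=36; pred: 4+1-1=4
Step 5: prey: 36+7-4=39; pred: 4+1-1=4
Step 6: prey: 39+7-4=42; pred: 4+1-1=4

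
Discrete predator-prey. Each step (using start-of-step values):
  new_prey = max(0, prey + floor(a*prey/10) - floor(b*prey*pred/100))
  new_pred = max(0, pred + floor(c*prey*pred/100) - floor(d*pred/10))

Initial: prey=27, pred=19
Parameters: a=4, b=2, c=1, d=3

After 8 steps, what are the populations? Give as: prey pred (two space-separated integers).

Answer: 27 19

Derivation:
Step 1: prey: 27+10-10=27; pred: 19+5-5=19
Step 2: prey: 27+10-10=27; pred: 19+5-5=19
Step 3: prey: 27+10-10=27; pred: 19+5-5=19
Step 4: prey: 27+10-10=27; pred: 19+5-5=19
Step 5: prey: 27+10-10=27; pred: 19+5-5=19
Step 6: prey: 27+10-10=27; pred: 19+5-5=19
Step 7: prey: 27+10-10=27; pred: 19+5-5=19
Step 8: prey: 27+10-10=27; pred: 19+5-5=19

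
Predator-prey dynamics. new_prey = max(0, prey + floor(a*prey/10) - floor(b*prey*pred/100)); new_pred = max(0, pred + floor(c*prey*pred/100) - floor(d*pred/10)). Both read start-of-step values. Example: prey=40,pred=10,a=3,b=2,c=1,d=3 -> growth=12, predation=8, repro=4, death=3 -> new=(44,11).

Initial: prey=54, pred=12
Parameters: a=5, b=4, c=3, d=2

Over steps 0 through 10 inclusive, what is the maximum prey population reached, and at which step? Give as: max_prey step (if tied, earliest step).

Answer: 56 1

Derivation:
Step 1: prey: 54+27-25=56; pred: 12+19-2=29
Step 2: prey: 56+28-64=20; pred: 29+48-5=72
Step 3: prey: 20+10-57=0; pred: 72+43-14=101
Step 4: prey: 0+0-0=0; pred: 101+0-20=81
Step 5: prey: 0+0-0=0; pred: 81+0-16=65
Step 6: prey: 0+0-0=0; pred: 65+0-13=52
Step 7: prey: 0+0-0=0; pred: 52+0-10=42
Step 8: prey: 0+0-0=0; pred: 42+0-8=34
Step 9: prey: 0+0-0=0; pred: 34+0-6=28
Step 10: prey: 0+0-0=0; pred: 28+0-5=23
Max prey = 56 at step 1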